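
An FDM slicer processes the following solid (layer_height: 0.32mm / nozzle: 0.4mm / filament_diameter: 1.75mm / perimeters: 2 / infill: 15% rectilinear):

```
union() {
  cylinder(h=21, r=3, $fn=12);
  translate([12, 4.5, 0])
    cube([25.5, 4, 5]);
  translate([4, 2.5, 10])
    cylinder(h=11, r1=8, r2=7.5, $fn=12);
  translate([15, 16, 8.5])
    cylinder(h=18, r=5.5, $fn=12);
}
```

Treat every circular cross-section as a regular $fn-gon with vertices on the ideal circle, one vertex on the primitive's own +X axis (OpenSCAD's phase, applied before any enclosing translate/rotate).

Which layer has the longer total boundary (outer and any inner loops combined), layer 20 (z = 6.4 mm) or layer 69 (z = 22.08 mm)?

Layer 20 (z = 6.4): the r=3 cylinder contributes a regular 12-gon of circumradius 3 (perimeter = 2·12·3.000·sin(180°/12) = 18.63 mm); the cube at (12, 4.5) does not reach this height (z outside [0, 5]); the cone at (4, 2.5) is not intersected at this z (z outside [10, 21]); the cylinder at (15, 16) is not intersected at this z (z outside [8.5, 26.5]); Taking the union: only the r=3 cylinder is present, so the union is just that shape — boundary = 18.63 mm. So its perimeter = 18.63 mm. Layer 69 (z = 22.08): the cylinder is not intersected at this z (z outside [0, 21]); the cube at (12, 4.5) is absent (z outside [0, 5]); the cone at (4, 2.5) is absent (z outside [10, 21]); the cylinder at (15, 16): section is a regular 12-gon, circumradius r=5.5 (perimeter = 2·12·5.500·sin(180°/12) = 34.16 mm); Taking the union: only the r=5.5 cylinder at (15, 16) is present, so the union is just that shape — boundary = 34.16 mm. So its perimeter = 34.16 mm. Layer 69 is larger (34.16 vs 18.63 mm).

layer 69 (z = 22.08 mm)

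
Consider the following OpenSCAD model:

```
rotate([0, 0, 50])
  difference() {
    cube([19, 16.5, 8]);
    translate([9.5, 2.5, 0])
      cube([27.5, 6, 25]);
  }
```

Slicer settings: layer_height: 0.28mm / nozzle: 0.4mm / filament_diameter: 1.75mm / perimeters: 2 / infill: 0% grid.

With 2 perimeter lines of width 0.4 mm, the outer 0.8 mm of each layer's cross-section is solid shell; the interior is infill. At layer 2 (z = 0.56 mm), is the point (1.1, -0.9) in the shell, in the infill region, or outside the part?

outside

At z = 0.56 mm: the cube is present — its section is the full 19×16.5 rectangle; the cube at (9.5, 2.5) (footprint 27.5×6) is included at this height; After the difference (first − rest): starting from the 19×16.5 cube, the 27.5×6 cube at (9.5, 2.5) partially overlaps it — only the 57.00 mm² overlap (of its 165.00 mm²) is removed, clipping the outline — 1 connected region; (rotated 50° about Z; rotation is an isometry so areas/perimeters/island counts are preserved). Overall, the cross-section is a single solid region. Undo the 50° rotation: the query point maps to (0.018, -1.421) in the un-rotated model frame. The nearest boundary edge runs (19.00, 0.00)→(0.00, 0.00); distance from the point to it = 1.42 mm. The point is not inside any of the regions above, so it lies outside the cross-section (1.42 mm from the nearest boundary).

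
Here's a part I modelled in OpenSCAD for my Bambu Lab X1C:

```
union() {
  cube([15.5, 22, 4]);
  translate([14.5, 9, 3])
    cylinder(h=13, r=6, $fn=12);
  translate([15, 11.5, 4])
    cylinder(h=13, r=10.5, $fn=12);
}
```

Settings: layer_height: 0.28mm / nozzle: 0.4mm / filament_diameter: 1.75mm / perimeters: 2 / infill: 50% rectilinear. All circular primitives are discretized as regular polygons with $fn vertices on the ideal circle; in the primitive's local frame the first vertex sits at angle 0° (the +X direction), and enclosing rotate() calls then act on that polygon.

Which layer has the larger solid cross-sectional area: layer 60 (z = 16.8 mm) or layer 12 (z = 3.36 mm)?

Layer 60 (z = 16.8): the cube is absent (z outside [0, 4]); the cylinder at (14.5, 9) is not intersected at this z (z outside [3, 16]); the r=10.5 cylinder at (15, 11.5) contributes a regular 12-gon of circumradius 10.5 (area = (12/2)·10.500²·sin(360°/12) = 330.75 mm²); Combining (union): only the r=10.5 cylinder at (15, 11.5) is present, so the union is just that shape — area = 330.75 mm². So its area = 330.75 mm². Layer 12 (z = 3.36): the 15.5×22 cube contributes its full rectangle (area 341.00 mm²); the r=6 cylinder at (14.5, 9) contributes a regular 12-gon of circumradius 6 (area = (12/2)·6.000²·sin(360°/12) = 108.00 mm²); the cylinder at (15, 11.5) is absent (z outside [4, 17]); Merging all regions: the regions partially overlap — summed areas 449.00 mm² minus the doubly-counted overlap 65.73 mm² gives 383.27 mm² — area = 383.27 mm². So its area = 383.27 mm². Layer 12 is larger (383.27 vs 330.75 mm²).

layer 12 (z = 3.36 mm)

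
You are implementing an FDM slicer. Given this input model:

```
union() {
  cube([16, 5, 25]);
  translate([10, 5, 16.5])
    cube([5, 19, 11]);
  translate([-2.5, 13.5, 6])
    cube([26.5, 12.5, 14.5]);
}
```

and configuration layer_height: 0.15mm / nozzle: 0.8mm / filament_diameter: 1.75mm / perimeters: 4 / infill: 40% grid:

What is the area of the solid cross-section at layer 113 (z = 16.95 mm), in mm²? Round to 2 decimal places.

453.75 mm²

At z = 16.95 mm: the cube (footprint 16×5) is included at this height (area 80.00 mm²); the cube at (10, 5) (footprint 5×19) is included at this height (area 95.00 mm²); the cube at (-2.5, 13.5) (footprint 26.5×12.5) is included at this height (area 331.25 mm²); Taking the union: the regions partially overlap — summed areas 506.25 mm² minus the doubly-counted overlap 52.50 mm² gives 453.75 mm² — area = 453.75 mm². Overall, the cross-section is a single solid region. Net area = 453.75 mm².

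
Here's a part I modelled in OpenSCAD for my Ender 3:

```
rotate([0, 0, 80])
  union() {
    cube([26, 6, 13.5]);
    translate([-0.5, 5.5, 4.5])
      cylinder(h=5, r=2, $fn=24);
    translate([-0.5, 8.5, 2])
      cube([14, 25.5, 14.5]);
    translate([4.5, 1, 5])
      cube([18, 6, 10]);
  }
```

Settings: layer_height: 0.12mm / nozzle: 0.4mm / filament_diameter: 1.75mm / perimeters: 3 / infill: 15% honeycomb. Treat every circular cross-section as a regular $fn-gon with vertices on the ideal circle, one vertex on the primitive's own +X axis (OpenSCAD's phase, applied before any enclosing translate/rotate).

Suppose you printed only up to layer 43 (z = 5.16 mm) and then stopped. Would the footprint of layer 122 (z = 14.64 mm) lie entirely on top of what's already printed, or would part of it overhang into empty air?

entirely on top

Compare the two slices. At z = 5.16: the 26×6 cube contributes its full rectangle (area 156.00 mm²); the cylinder at (-0.5, 5.5): section is a regular 24-gon, circumradius r=2 (area = (24/2)·2.000²·sin(360°/24) = 12.42 mm²); the cube at (-0.5, 8.5) is present — its section is the full 14×25.5 rectangle (area 357.00 mm²); the 18×6 cube at (4.5, 1) contributes its full rectangle (area 108.00 mm²); Taking the union: the regions partially overlap — summed areas 633.42 mm² minus the doubly-counted overlap 92.86 mm² gives 540.57 mm² — area = 540.57 mm²; (whole slice rotated 80° about Z — lengths, areas and connectivity unchanged). At z = 14.64: the cube is not intersected at this z (z outside [0, 13.5]); the cylinder at (-0.5, 5.5) does not reach this height (z outside [4.5, 9.5]); the cube at (-0.5, 8.5) (footprint 14×25.5) is included at this height (area 357.00 mm²); the 18×6 cube at (4.5, 1) contributes its full rectangle (area 108.00 mm²); Combining (union): the 2 present regions are separate (no shared area or edge), so areas and boundary lengths simply add and each stays a separate island — area = 465.00 mm²; (rotated 80° about Z; rotation is an isometry so areas/perimeters/island counts are preserved). Checking containment: the cross-section at z = 14.64 is a subset of the cross-section at z = 5.16.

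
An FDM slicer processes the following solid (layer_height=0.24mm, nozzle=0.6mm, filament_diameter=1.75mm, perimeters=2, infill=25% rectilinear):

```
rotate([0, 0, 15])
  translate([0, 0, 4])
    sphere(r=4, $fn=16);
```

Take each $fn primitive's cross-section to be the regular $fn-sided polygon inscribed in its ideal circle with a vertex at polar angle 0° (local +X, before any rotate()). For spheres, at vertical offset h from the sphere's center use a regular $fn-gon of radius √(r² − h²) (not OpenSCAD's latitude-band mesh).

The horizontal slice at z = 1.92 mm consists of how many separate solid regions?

At z = 1.92 mm: the sphere: section is a regular 16-gon, circumradius = √(r²−h²) = √(4²−2.08²) = 3.417; (rotated 15° about Z; rotation is an isometry so areas/perimeters/island counts are preserved). The result has 1 disconnected region.

1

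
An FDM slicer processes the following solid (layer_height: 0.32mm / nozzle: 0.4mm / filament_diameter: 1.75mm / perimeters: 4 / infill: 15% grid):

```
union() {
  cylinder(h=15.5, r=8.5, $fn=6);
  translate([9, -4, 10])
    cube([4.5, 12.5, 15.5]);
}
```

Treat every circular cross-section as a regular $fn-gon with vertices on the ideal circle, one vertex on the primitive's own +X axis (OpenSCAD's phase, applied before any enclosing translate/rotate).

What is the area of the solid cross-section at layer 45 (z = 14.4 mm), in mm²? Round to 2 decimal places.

At z = 14.4 mm: the cylinder: section is a regular 6-gon, circumradius r=8.5 (area = (6/2)·8.500²·sin(360°/6) = 187.71 mm²); the cube at (9, -4) is present — its section is the full 4.5×12.5 rectangle (area 56.25 mm²); Combining (union): the 2 present regions are separate (no shared area or edge), so areas and boundary lengths simply add and each stays a separate island — area = 243.96 mm². Overall, the cross-section has 2 separate islands. Net area = 243.96 mm².

243.96 mm²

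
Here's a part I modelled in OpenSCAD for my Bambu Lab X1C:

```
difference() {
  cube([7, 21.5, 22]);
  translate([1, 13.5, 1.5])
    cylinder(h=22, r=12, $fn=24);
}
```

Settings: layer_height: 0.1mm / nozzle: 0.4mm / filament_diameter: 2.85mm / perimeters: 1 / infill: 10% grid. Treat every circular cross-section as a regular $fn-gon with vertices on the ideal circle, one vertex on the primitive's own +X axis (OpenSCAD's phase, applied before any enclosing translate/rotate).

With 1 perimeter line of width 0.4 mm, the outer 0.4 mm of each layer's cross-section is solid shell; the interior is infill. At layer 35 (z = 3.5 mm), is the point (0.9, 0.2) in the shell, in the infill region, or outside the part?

shell

At z = 3.5 mm: the cube is present — its section is the full 7×21.5 rectangle; the cylinder at (1, 13.5): section is a regular 24-gon, circumradius r=12; Taking the first minus the rest: starting from the 7×21.5 cube, the r=12 cylinder at (1, 13.5) partially overlaps it — only the 136.38 mm² overlap (of its 447.24 mm²) is removed, clipping the outline — 1 connected region. Overall, the cross-section is a single solid region. The nearest boundary edge runs (7.00, 0.00)→(0.00, 0.00); distance from the point to it = 0.20 mm. The point is inside the cross-section, 0.20 mm from the nearest boundary — within the 0.4 mm shell band (1 × 0.4).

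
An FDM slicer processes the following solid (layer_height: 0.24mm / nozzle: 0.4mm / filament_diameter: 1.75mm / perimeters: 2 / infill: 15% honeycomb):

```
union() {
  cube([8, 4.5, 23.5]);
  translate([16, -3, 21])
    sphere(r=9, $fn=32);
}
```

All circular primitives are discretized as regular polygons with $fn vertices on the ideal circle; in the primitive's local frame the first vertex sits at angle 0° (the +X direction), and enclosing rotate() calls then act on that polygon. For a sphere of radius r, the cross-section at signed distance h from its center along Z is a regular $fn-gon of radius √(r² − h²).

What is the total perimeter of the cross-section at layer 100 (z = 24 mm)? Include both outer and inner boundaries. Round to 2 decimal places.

At z = 24 mm: the cube is absent (z outside [0, 23.5]); the r=9 sphere at (16, -3) slices to a regular 32-gon of circumradius 8.485 (√(r²−h²) with h=3 from center) (perimeter = 2·32·8.485·sin(180°/32) = 53.23 mm); Combining (union): only the r=9 sphere at (16, -3) is present, so the union is just that shape — boundary = 53.23 mm. Overall, the cross-section is a single solid region. Total boundary length (outer) = 53.23 mm.

53.23 mm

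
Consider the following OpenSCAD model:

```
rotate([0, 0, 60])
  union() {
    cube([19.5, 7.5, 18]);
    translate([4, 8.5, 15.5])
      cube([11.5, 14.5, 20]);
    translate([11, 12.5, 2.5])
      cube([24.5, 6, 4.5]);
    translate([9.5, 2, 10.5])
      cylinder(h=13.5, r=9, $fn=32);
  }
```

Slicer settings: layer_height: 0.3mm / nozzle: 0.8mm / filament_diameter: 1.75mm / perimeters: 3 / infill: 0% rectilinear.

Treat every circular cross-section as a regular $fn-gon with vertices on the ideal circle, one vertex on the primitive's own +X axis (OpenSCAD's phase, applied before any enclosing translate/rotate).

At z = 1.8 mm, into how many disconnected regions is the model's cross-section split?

At z = 1.8 mm: the 19.5×7.5 cube contributes its full rectangle; the cube at (4, 8.5) does not reach this height (z outside [15.5, 35.5]); the cube at (11, 12.5) does not reach this height (z outside [2.5, 7]); the cylinder at (9.5, 2) is not intersected at this z (z outside [10.5, 24]); Merging all regions: only the 19.5×7.5 cube is present, so the union is just that shape — 1 connected region; (whole slice rotated 60° about Z — lengths, areas and connectivity unchanged). The result has 1 disconnected region.

1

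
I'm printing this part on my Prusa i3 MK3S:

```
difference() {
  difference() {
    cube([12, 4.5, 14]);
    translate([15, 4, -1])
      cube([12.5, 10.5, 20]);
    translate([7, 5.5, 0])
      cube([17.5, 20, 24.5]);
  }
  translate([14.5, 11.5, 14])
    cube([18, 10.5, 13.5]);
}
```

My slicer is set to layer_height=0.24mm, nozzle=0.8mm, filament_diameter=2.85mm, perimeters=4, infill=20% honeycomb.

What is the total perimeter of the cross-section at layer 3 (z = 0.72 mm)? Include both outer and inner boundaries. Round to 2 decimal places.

33.00 mm

At z = 0.72 mm: the cube (footprint 12×4.5) is included at this height (perimeter 33.00 mm); the cube at (15, 4) is present — its section is the full 12.5×10.5 rectangle (perimeter 46.00 mm); the cube at (7, 5.5) (footprint 17.5×20) is included at this height (perimeter 75.00 mm); After the difference (first − rest): starting from the 12×4.5 cube, the 12.5×10.5 cube at (15, 4) misses the remaining region (no effect); the 17.5×20 cube at (7, 5.5) misses the remaining region (no effect) — boundary = 33.00 mm; the cube at (14.5, 11.5) is absent (z outside [14, 27.5]); Taking the first minus the rest: none of the subtracted shapes is present at this height, so that combined region is unchanged — boundary = 33.00 mm. Overall, the cross-section is a single solid region. Total boundary length (outer) = 33.00 mm.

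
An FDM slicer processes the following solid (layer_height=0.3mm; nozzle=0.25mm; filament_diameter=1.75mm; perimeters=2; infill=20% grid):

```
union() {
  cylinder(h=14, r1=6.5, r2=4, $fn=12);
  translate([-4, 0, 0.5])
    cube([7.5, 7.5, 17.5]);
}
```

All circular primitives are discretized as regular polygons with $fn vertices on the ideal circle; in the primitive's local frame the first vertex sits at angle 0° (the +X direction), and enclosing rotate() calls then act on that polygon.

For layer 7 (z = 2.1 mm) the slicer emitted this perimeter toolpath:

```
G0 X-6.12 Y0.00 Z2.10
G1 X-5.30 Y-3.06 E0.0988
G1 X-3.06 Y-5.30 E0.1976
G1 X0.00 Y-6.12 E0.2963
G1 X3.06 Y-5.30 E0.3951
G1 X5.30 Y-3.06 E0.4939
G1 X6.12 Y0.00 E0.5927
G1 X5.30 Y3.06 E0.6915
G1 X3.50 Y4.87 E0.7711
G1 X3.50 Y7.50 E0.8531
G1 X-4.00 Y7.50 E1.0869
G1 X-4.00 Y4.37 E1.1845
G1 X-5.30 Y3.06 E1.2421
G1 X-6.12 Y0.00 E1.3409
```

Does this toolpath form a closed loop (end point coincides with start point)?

Start point (G0): (-6.12, 0.00). End point (last G1): the path returns to the start — closed.

yes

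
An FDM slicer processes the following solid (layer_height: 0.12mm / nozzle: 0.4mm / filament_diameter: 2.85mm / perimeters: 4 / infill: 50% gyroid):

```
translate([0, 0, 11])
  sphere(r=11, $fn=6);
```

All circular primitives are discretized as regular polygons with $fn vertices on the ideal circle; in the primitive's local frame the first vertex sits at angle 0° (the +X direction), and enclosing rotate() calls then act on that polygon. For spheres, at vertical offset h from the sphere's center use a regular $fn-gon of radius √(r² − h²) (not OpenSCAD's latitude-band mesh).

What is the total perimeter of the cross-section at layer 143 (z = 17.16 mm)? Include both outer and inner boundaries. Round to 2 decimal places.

At z = 17.16 mm: the r=11 sphere contributes a regular 6-gon of circumradius √(11²−6.16²) = 9.113 (perimeter = 2·6·9.113·sin(180°/6) = 54.68 mm). Overall, the cross-section is a single solid region. Total boundary length (outer) = 54.68 mm.

54.68 mm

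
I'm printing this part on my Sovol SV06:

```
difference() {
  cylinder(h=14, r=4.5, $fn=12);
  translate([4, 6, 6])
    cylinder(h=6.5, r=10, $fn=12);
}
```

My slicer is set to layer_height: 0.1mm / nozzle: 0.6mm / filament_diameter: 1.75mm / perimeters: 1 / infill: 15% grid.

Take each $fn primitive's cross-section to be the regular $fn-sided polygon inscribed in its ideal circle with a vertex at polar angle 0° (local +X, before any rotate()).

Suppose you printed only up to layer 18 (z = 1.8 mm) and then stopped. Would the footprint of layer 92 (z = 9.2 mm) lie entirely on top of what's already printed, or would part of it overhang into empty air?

entirely on top

Compare the two slices. At z = 1.8: the r=4.5 cylinder gives a regular 12-gon of circumradius 4.5 (constant along its height) (area = (12/2)·4.500²·sin(360°/12) = 60.75 mm²); the cylinder at (4, 6) is not intersected at this z (z outside [6, 12.5]); After the difference (first − rest): none of the subtracted shapes is present at this height, so the r=4.5 cylinder is unchanged — area = 60.75 mm². At z = 9.2: the r=4.5 cylinder contributes a regular 12-gon of circumradius 4.5 (area = (12/2)·4.500²·sin(360°/12) = 60.75 mm²); the r=10 cylinder at (4, 6) gives a regular 12-gon of circumradius 10 (constant along its height) (area = (12/2)·10.000²·sin(360°/12) = 300.00 mm²); Subtracting the remaining from the first: starting from the r=4.5 cylinder (60.75 mm²), the r=10 cylinder at (4, 6) partially overlaps it — only the 49.38 mm² overlap (of its 300.00 mm²) is removed, clipping the outline — area = 11.37 mm². Checking containment: the cross-section at z = 9.2 is a subset of the cross-section at z = 1.8.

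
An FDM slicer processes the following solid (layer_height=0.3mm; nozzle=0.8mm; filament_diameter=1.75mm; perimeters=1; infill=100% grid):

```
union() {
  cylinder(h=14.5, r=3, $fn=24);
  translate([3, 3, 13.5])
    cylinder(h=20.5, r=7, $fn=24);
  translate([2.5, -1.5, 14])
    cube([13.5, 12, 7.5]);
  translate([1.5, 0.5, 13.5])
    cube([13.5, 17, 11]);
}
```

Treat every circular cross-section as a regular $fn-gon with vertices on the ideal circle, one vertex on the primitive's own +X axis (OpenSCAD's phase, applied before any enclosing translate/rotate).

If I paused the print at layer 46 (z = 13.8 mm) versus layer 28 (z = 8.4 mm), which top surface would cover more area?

layer 46 (z = 13.8 mm)

Layer 46 (z = 13.8): the cylinder: section is a regular 24-gon, circumradius r=3 (area = (24/2)·3.000²·sin(360°/24) = 27.95 mm²); the cylinder at (3, 3): section is a regular 24-gon, circumradius r=7 (area = (24/2)·7.000²·sin(360°/24) = 152.19 mm²); the cube at (2.5, -1.5) does not reach this height (z outside [14, 21.5]); the cube at (1.5, 0.5) (footprint 13.5×17) is included at this height (area 229.50 mm²); Combining (union): the regions partially overlap — summed areas 409.64 mm² minus the doubly-counted overlap 96.54 mm² gives 313.10 mm² — area = 313.10 mm². So its area = 313.10 mm². Layer 28 (z = 8.4): the cylinder: section is a regular 24-gon, circumradius r=3 (area = (24/2)·3.000²·sin(360°/24) = 27.95 mm²); the cylinder at (3, 3) does not reach this height (z outside [13.5, 34]); the cube at (2.5, -1.5) does not reach this height (z outside [14, 21.5]); the cube at (1.5, 0.5) is absent (z outside [13.5, 24.5]); Merging all regions: only the r=3 cylinder is present, so the union is just that shape — area = 27.95 mm². So its area = 27.95 mm². Layer 46 is larger (313.10 vs 27.95 mm²).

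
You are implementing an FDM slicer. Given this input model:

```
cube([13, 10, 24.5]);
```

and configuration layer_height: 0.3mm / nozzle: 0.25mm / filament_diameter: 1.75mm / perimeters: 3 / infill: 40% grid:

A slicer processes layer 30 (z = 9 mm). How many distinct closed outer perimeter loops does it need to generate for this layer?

At z = 9 mm: the 13×10 cube contributes its full rectangle. The result has 1 disconnected region.

1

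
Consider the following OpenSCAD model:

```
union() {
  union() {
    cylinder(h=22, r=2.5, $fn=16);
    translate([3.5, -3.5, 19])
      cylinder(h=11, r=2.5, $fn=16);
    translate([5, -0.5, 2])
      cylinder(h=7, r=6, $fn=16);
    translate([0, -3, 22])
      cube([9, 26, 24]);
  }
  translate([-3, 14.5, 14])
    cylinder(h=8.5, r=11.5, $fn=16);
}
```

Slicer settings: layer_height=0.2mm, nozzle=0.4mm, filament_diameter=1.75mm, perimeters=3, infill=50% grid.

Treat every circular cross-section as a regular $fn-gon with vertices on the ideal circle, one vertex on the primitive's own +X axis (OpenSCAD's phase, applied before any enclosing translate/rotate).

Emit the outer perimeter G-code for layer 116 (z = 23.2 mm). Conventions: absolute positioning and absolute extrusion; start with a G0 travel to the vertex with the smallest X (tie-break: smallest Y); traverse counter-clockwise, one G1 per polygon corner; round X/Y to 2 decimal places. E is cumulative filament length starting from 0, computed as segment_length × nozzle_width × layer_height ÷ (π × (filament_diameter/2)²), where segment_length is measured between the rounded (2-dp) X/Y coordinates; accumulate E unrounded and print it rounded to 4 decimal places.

At z = 23.2 mm: the cylinder is absent (z outside [0, 22]); the r=2.5 cylinder at (3.5, -3.5) gives a regular 16-gon of circumradius 2.5 (constant along its height); the cylinder at (5, -0.5) is not intersected at this z (z outside [2, 9]); the cube at (0, -3) (footprint 9×26) is included at this height; Merging all regions: the regions partially overlap (shared area 7.12 mm²), so overlapping operands fuse into one piece — 1 connected region; the cylinder at (-3, 14.5) is absent (z outside [14, 22.5]); Merging all regions: only that combined region is present, so the union is just that shape — 1 connected region. The outline is a single polygon with 15 vertices. Extrusion per mm of travel: 0.4 × 0.2 / (π × 0.875²) = 0.033260. Accumulating E over each segment gives final E = 2.4622.

G0 X0.00 Y-3.00 Z23.20
G1 X1.10 Y-3.00 E0.0366
G1 X1.00 Y-3.50 E0.0535
G1 X1.19 Y-4.46 E0.0861
G1 X1.73 Y-5.27 E0.1185
G1 X2.54 Y-5.81 E0.1509
G1 X3.50 Y-6.00 E0.1834
G1 X4.46 Y-5.81 E0.2160
G1 X5.27 Y-5.27 E0.2483
G1 X5.81 Y-4.46 E0.2807
G1 X6.00 Y-3.50 E0.3133
G1 X5.90 Y-3.00 E0.3302
G1 X9.00 Y-3.00 E0.4333
G1 X9.00 Y23.00 E1.2981
G1 X0.00 Y23.00 E1.5974
G1 X0.00 Y-3.00 E2.4622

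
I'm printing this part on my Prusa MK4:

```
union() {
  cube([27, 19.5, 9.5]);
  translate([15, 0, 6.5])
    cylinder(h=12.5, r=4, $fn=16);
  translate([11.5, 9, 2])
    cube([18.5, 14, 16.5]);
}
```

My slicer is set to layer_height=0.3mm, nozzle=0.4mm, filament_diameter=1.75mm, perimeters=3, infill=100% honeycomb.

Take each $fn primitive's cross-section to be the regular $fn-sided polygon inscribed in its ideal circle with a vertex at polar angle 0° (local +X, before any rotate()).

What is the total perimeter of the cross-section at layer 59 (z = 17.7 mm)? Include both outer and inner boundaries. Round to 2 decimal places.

89.97 mm

At z = 17.7 mm: the cube is absent (z outside [0, 9.5]); the r=4 cylinder at (15, 0) gives a regular 16-gon of circumradius 4 (constant along its height) (perimeter = 2·16·4.000·sin(180°/16) = 24.97 mm); the cube at (11.5, 9) (footprint 18.5×14) is included at this height (perimeter 65.00 mm); Combining (union): the 2 present regions are separate (no shared area or edge), so areas and boundary lengths simply add and each stays a separate island — boundary = 89.97 mm. Overall, the cross-section has 2 separate islands. Total boundary length (outer) = 89.97 mm.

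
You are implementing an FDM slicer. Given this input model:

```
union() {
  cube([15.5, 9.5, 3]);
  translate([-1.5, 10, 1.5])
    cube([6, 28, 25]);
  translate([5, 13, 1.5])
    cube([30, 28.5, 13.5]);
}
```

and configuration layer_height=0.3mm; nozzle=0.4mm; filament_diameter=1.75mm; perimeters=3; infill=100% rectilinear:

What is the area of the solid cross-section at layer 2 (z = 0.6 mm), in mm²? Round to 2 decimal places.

147.25 mm²

At z = 0.6 mm: the cube is present — its section is the full 15.5×9.5 rectangle (area 147.25 mm²); the cube at (-1.5, 10) is absent (z outside [1.5, 26.5]); the cube at (5, 13) does not reach this height (z outside [1.5, 15]); Merging all regions: only the 15.5×9.5 cube is present, so the union is just that shape — area = 147.25 mm². Overall, the cross-section is a single solid region. Net area = 147.25 mm².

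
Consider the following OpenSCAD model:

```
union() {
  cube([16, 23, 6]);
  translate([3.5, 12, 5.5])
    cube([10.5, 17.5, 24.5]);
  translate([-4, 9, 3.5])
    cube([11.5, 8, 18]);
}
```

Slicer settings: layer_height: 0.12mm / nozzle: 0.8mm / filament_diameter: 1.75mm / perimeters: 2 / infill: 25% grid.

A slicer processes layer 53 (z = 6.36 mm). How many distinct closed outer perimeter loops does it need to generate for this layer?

1

At z = 6.36 mm: the cube is not intersected at this z (z outside [0, 6]); the cube at (3.5, 12) (footprint 10.5×17.5) is included at this height; the 11.5×8 cube at (-4, 9) contributes its full rectangle; Taking the union: the regions partially overlap (shared area 20.00 mm²), so overlapping operands fuse into one piece — 1 connected region. The result has 1 disconnected region.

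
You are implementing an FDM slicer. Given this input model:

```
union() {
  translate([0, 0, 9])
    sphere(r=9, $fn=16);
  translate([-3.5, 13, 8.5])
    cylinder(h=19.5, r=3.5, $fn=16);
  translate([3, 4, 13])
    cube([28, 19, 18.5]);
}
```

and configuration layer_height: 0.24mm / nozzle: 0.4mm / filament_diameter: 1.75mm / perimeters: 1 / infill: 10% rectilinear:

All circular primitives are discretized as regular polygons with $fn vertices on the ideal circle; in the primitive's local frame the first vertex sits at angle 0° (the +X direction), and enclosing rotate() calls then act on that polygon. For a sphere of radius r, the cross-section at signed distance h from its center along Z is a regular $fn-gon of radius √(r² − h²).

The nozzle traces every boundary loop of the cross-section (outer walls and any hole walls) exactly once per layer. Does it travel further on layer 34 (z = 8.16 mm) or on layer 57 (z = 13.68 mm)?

Layer 34 (z = 8.16): the sphere: section is a regular 16-gon, circumradius = √(r²−h²) = √(9²−0.84²) = 8.961 (perimeter = 2·16·8.961·sin(180°/16) = 55.94 mm); the cylinder at (-3.5, 13) is absent (z outside [8.5, 28]); the cube at (3, 4) is absent (z outside [13, 31.5]); Combining (union): only the r=9 sphere is present, so the union is just that shape — boundary = 55.94 mm. So its perimeter = 55.94 mm. Layer 57 (z = 13.68): the r=9 sphere contributes a regular 16-gon of circumradius √(9²−4.68²) = 7.687 (perimeter = 2·16·7.687·sin(180°/16) = 47.99 mm); the r=3.5 cylinder at (-3.5, 13) gives a regular 16-gon of circumradius 3.5 (constant along its height) (perimeter = 2·16·3.500·sin(180°/16) = 21.85 mm); the cube at (3, 4) is present — its section is the full 28×19 rectangle (perimeter 94.00 mm); Merging all regions: the regions partially overlap (shared area 6.17 mm²), so the edge portions inside another operand are dropped and the merged outline is re-measured after clipping — boundary = 152.73 mm. So its perimeter = 152.73 mm. Layer 57 is larger (152.73 vs 55.94 mm).

layer 57 (z = 13.68 mm)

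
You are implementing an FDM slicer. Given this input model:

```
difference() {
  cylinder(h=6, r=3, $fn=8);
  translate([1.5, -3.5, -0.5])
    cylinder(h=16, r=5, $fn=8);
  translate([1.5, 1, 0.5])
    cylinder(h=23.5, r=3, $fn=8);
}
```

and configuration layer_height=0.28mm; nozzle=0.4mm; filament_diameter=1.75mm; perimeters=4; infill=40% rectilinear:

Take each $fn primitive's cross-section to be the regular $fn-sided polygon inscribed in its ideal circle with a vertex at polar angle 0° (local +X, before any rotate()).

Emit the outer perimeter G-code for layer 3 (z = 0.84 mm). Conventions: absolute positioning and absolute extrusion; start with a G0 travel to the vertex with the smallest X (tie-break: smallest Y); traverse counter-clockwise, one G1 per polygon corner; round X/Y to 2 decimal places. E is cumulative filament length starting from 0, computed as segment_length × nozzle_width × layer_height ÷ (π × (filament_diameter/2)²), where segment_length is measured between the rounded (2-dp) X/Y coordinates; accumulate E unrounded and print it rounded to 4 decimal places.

At z = 0.84 mm: the r=3 cylinder gives a regular 8-gon of circumradius 3 (constant along its height); the cylinder at (1.5, -3.5): section is a regular 8-gon, circumradius r=5; the cylinder at (1.5, 1): section is a regular 8-gon, circumradius r=3; Subtracting the remaining from the first: starting from the r=3 cylinder, the r=5 cylinder at (1.5, -3.5) partially overlaps it — only the 16.49 mm² overlap (of its 70.71 mm²) is removed, clipping the outline; the r=3 cylinder at (1.5, 1) partially overlaps it — only the 5.60 mm² overlap (of its 25.46 mm²) is removed, clipping the outline — 1 connected region. The outline is a single polygon with 7 vertices. Extrusion per mm of travel: 0.4 × 0.28 / (π × 0.875²) = 0.046564. Accumulating E over each segment gives final E = 0.4464.

G0 X-3.00 Y0.00 Z0.84
G1 X-2.53 Y-1.15 E0.0578
G1 X-2.04 Y0.04 E0.1178
G1 X-1.24 Y0.37 E0.1581
G1 X-1.50 Y1.00 E0.1898
G1 X-0.81 Y2.66 E0.2735
G1 X-2.12 Y2.12 E0.3395
G1 X-3.00 Y0.00 E0.4464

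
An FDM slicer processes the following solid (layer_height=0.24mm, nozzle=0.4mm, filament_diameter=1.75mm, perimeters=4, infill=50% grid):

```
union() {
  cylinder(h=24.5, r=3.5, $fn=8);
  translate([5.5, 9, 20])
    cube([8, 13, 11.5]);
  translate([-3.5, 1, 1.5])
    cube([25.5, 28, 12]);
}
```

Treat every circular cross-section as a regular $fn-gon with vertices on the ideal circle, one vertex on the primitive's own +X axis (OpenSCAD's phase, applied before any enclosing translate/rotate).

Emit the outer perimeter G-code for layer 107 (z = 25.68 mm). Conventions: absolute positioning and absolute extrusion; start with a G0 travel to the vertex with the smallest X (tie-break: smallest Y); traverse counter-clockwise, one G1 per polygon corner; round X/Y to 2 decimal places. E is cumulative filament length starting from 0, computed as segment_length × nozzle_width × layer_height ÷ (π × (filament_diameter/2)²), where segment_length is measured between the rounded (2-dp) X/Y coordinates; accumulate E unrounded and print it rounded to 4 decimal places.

G0 X5.50 Y9.00 Z25.68
G1 X13.50 Y9.00 E0.3193
G1 X13.50 Y22.00 E0.8382
G1 X5.50 Y22.00 E1.1575
G1 X5.50 Y9.00 E1.6763

At z = 25.68 mm: the cylinder is absent (z outside [0, 24.5]); the cube at (5.5, 9) (footprint 8×13) is included at this height; the cube at (-3.5, 1) does not reach this height (z outside [1.5, 13.5]); Merging all regions: only the 8×13 cube at (5.5, 9) is present, so the union is just that shape — 1 connected region. The outline is a single polygon with 4 vertices. Extrusion per mm of travel: 0.4 × 0.24 / (π × 0.875²) = 0.039912. Accumulating E over each segment gives final E = 1.6763.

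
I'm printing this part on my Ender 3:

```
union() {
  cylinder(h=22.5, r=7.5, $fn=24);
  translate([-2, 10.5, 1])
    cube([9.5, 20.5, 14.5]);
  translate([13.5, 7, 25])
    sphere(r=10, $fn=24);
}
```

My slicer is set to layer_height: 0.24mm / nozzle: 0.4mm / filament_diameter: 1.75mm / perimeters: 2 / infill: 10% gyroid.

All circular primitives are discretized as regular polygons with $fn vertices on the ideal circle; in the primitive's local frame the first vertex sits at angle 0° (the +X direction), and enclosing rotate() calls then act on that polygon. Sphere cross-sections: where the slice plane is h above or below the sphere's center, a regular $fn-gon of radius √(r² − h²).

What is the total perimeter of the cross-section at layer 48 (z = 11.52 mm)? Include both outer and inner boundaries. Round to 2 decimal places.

106.99 mm

At z = 11.52 mm: the cylinder: section is a regular 24-gon, circumradius r=7.5 (perimeter = 2·24·7.500·sin(180°/24) = 46.99 mm); the cube at (-2, 10.5) (footprint 9.5×20.5) is included at this height (perimeter 60.00 mm); the sphere at (13.5, 7) does not reach this height (|z−center|=13.480 > r=10); Merging all regions: the 2 present regions are separate (no shared area or edge), so areas and boundary lengths simply add and each stays a separate island — boundary = 106.99 mm. Overall, the cross-section has 2 separate islands. Total boundary length (outer) = 106.99 mm.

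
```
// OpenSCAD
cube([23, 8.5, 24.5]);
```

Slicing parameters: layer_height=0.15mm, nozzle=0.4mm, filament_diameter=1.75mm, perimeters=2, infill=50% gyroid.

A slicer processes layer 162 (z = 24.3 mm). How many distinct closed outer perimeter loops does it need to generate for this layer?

At z = 24.3 mm: the cube (footprint 23×8.5) is included at this height. The result has 1 disconnected region.

1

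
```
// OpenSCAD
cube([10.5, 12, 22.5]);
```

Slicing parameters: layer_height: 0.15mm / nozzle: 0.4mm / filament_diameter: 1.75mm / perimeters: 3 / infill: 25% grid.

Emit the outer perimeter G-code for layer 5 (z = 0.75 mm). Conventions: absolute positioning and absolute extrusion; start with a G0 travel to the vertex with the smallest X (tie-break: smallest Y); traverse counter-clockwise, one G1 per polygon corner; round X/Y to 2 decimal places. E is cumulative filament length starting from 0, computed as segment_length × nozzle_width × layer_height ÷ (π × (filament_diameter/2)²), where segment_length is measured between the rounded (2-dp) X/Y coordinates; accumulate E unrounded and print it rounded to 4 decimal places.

G0 X0.00 Y0.00 Z0.75
G1 X10.50 Y0.00 E0.2619
G1 X10.50 Y12.00 E0.5613
G1 X0.00 Y12.00 E0.8232
G1 X0.00 Y0.00 E1.1225

At z = 0.75 mm: the cube (footprint 10.5×12) is included at this height. The outline is a single polygon with 4 vertices. Extrusion per mm of travel: 0.4 × 0.15 / (π × 0.875²) = 0.024945. Accumulating E over each segment gives final E = 1.1225.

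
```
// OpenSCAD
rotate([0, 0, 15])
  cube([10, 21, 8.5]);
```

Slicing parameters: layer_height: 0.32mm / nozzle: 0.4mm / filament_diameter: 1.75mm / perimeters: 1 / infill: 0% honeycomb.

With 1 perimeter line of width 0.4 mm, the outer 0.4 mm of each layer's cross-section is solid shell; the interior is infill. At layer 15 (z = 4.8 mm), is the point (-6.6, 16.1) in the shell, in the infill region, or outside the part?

At z = 4.8 mm: the cube is present — its section is the full 10×21 rectangle; (whole slice rotated 15° about Z — lengths, areas and connectivity unchanged). Overall, the cross-section is a single solid region. Undo the 15° rotation: the query point maps to (-2.208, 17.260) in the un-rotated model frame. The nearest boundary edge runs (0.00, 21.00)→(0.00, 0.00); distance from the point to it = 2.21 mm. The point is not inside any of the regions above, so it lies outside the cross-section (2.21 mm from the nearest boundary).

outside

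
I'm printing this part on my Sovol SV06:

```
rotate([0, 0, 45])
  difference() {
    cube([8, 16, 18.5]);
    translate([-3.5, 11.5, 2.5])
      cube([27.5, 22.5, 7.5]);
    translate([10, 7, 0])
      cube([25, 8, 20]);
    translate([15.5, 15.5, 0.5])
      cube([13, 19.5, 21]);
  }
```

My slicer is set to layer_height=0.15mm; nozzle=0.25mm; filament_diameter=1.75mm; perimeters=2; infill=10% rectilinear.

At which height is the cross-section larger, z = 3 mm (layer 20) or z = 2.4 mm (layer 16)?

layer 16 (z = 2.4 mm)

Layer 20 (z = 3): the cube (footprint 8×16) is included at this height (area 128.00 mm²); the cube at (-3.5, 11.5) is present — its section is the full 27.5×22.5 rectangle (area 618.75 mm²); the 25×8 cube at (10, 7) contributes its full rectangle (area 200.00 mm²); the cube at (15.5, 15.5) is present — its section is the full 13×19.5 rectangle (area 253.50 mm²); Taking the first minus the rest: starting from the 8×16 cube (128.00 mm²), the 27.5×22.5 cube at (-3.5, 11.5) partially overlaps it — only the 36.00 mm² overlap (of its 618.75 mm²) is removed, clipping the outline; the 25×8 cube at (10, 7) misses the remaining region (no effect); the 13×19.5 cube at (15.5, 15.5) misses the remaining region (no effect) — area = 92.00 mm²; (rotated 45° about Z; rotation is an isometry so areas/perimeters/island counts are preserved). So its area = 92.00 mm². Layer 16 (z = 2.4): the cube is present — its section is the full 8×16 rectangle (area 128.00 mm²); the cube at (-3.5, 11.5) is absent (z outside [2.5, 10]); the 25×8 cube at (10, 7) contributes its full rectangle (area 200.00 mm²); the cube at (15.5, 15.5) (footprint 13×19.5) is included at this height (area 253.50 mm²); After the difference (first − rest): starting from the 8×16 cube (128.00 mm²), the 25×8 cube at (10, 7) misses the remaining region (no effect); the 13×19.5 cube at (15.5, 15.5) misses the remaining region (no effect) — area = 128.00 mm²; (rotated 45° about Z; rotation is an isometry so areas/perimeters/island counts are preserved). So its area = 128.00 mm². Layer 16 is larger (128.00 vs 92.00 mm²).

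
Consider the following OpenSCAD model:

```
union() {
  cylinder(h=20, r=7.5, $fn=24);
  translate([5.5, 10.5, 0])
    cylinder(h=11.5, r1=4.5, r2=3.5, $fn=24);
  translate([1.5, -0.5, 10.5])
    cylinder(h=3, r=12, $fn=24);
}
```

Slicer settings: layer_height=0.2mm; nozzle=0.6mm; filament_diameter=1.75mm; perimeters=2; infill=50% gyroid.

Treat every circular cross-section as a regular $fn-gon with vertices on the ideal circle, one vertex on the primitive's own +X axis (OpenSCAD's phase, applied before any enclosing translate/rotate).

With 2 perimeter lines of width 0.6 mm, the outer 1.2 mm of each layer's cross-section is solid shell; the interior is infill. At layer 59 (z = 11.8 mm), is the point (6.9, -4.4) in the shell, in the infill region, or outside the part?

At z = 11.8 mm: the r=7.5 cylinder contributes a regular 24-gon of circumradius 7.5; the cone at (5.5, 10.5) does not reach this height (z outside [0, 11.5]); the r=12 cylinder at (1.5, -0.5) gives a regular 24-gon of circumradius 12 (constant along its height); Taking the union: the r=7.5 cylinder lies entirely inside the r=12 cylinder at (1.5, -0.5), so the union is just the r=12 cylinder at (1.5, -0.5) — 1 connected region. Overall, the cross-section is a single solid region. The nearest boundary edge runs (11.89, -6.50)→(9.99, -8.99); distance from the point to it = 5.24 mm. The point is inside the cross-section and 5.24 mm from the nearest boundary — more than the 1.2 mm shell width (2 × 0.6), so it's in the infill interior.

infill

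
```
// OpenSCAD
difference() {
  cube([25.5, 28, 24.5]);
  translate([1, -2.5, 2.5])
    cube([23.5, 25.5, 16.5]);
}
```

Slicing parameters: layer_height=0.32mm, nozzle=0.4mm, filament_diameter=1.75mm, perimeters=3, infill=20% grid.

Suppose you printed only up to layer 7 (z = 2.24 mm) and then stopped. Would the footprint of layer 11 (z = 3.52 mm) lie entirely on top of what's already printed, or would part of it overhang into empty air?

entirely on top

Compare the two slices. At z = 2.24: the cube (footprint 25.5×28) is included at this height (area 714.00 mm²); the cube at (1, -2.5) is not intersected at this z (z outside [2.5, 19]); After the difference (first − rest): none of the subtracted shapes is present at this height, so the 25.5×28 cube is unchanged — area = 714.00 mm². At z = 3.52: the 25.5×28 cube contributes its full rectangle (area 714.00 mm²); the cube at (1, -2.5) (footprint 23.5×25.5) is included at this height (area 599.25 mm²); Taking the first minus the rest: starting from the 25.5×28 cube (714.00 mm²), the 23.5×25.5 cube at (1, -2.5) partially overlaps it — only the 540.50 mm² overlap (of its 599.25 mm²) is removed, clipping the outline — area = 173.50 mm². Checking containment: the cross-section at z = 3.52 is a subset of the cross-section at z = 2.24.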